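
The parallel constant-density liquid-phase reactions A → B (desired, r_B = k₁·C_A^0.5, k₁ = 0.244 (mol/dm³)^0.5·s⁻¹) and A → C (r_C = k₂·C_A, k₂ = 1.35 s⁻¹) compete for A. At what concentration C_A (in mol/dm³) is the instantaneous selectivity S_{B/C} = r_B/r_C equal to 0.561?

0.104 mol/dm³

S_{B/C} = (k₁/k₂)·C_A^-0.5 ⇒ C_A = (S·k₂/k₁)^(-2).
= (0.561×1.35/0.244)^(-2) = (3.104)^(-2) = 0.104 mol/dm³.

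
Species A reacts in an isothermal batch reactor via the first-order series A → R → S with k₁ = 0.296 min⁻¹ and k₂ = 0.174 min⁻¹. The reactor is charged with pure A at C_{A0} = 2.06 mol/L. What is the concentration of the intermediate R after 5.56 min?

The intermediate concentration in a first-order A→B→C sequence is C_R = k₁C_{A0}(e^(−k₁t) − e^(−k₂t))/(k₂−k₁).
e^(−k₁t) = e^(−0.296×5.56) = e^(−1.646) = 0.1929; e^(−k₂t) = e^(−0.9674) = 0.3801.
C_R = 0.296×2.06/(0.174−0.296) × (0.1929−0.3801) = (-4.998)×(-0.1872) = 0.9356 mol/L.

0.936 mol/L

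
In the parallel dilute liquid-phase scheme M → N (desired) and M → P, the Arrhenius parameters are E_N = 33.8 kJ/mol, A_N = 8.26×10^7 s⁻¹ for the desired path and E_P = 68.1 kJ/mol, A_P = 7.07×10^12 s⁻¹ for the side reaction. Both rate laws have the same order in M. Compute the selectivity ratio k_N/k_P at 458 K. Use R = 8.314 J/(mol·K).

0.0954

Since both paths have the same order in M, the concentration cancels and S_{N/P} = k_N/k_P = (A_N/A_P)·exp[(E_P−E_N)/(RT)].
(E_P−E_N)/(RT) = (68.1−33.8)×10³/(8.314×458) = 34300/3808 = 9.008.
k_N/k_P = (8.26×10^7/7.07×10^12)·exp(9.008) = 1.168×10^-5 × 8167 = 0.0954.
Since E_N < E_P, lowering the temperature improves selectivity toward N.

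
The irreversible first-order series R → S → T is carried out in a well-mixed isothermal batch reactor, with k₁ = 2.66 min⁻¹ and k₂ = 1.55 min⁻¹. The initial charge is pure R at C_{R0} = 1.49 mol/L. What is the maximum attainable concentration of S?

Evaluating C_S at t_opt = ln(k₂/k₁)/(k₂−k₁) gives C_{S,max}/C_{R0} = (k₁/k₂)^[k₂/(k₂−k₁)].
= (2.66/1.55)^(1.55/(1.55−2.66)) = (1.716)^(-1.396) = 0.4704.
C_{S,max} = 0.4704×1.49 = 0.701 mol/L.

0.701 mol/L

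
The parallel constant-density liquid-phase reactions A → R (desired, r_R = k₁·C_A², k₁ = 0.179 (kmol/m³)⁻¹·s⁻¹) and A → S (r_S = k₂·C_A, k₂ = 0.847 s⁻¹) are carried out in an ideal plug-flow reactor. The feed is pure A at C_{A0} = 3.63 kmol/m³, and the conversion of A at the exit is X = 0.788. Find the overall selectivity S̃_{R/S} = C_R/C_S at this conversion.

0.444

C_A = C_{A0}(1−X) = 0.7696 kmol/m³.
Along a PFR/batch, dC_S/dC_A = −r_S/(r_R+r_S) = −k₂/(k₂+k₁·C_A).
Integrating from C_{A0} to C_A: C_S = (0.847/0.179)·ln[(0.847+0.179·3.63)/(0.847+0.179·0.770)] = 4.732·ln(1.497/0.9848) = 1.981 kmol/m³.
Then C_R = (C_{A0}−C_A) − C_S = 2.860 − 1.981 = 0.8793 kmol/m³.
S̃_{R/S} = C_R/C_S = 0.8793/1.981 = 0.444.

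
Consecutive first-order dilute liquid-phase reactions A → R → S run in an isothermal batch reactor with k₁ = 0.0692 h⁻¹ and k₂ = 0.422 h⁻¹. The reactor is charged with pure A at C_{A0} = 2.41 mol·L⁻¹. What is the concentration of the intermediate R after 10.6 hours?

For first-order series with pure A initially, C_R(t) = k₁C_{A0}/(k₂−k₁)·(e^(−k₁t) − e^(−k₂t)).
e^(−k₁t) = e^(−0.0692×10.6) = e^(−0.7335) = 0.4802; e^(−k₂t) = e^(−4.473) = 0.01141.
C_R = 0.0692×2.41/(0.422−0.0692) × (0.4802−0.01141) = 0.4727×0.4688 = 0.2216 mol·L⁻¹.

0.222 mol·L⁻¹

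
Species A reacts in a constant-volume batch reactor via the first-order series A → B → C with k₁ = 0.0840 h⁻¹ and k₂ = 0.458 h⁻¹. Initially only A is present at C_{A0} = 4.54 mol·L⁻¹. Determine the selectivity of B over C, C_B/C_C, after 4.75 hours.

0.614

The intermediate concentration in a first-order A→B→C sequence is C_B = k₁C_{A0}(e^(−k₁t) − e^(−k₂t))/(k₂−k₁).
e^(−k₁t) = e^(−0.0840×4.75) = e^(−0.3990) = 0.6710; e^(−k₂t) = e^(−2.175) = 0.1136.
C_B = 0.0840×4.54/(0.458−0.0840) × (0.6710−0.1136) = 1.020×0.5574 = 0.5684 mol·L⁻¹.
C_A = C_{A0}e^(−k₁t) = 3.046 mol·L⁻¹, so C_C = C_{A0}−C_A−C_B = 0.9253 mol·L⁻¹; C_B/C_C = 0.614.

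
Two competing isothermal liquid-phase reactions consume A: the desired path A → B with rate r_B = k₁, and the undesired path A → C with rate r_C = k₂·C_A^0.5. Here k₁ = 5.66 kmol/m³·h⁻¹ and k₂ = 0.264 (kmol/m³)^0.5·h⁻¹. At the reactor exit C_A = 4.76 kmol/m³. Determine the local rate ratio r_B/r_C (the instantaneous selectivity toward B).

9.83

S_{B/C} = r_B/r_C = (k₁)/(k₂·C_A^0.5) = (k₁/k₂)·C_A^-0.5.
= (5.66) / (0.264×4.760^0.5) = 5.660/0.5760 = 9.83.
The undesired path is higher order in A, so low C_A (CSTR or dilute feed) favours B.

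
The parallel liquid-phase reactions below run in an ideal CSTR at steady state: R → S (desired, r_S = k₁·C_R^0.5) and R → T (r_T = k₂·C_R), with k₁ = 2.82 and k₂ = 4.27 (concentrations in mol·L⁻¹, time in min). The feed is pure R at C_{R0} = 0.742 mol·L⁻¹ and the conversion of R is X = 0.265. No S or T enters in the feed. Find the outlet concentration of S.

Exit C_R = C_{R0}(1−X) = 0.742×0.735 = 0.5454 mol·L⁻¹.
A CSTR operates uniformly at the exit composition, giving r_S = 2.083 and r_T = 2.329 (each k·C_R^n at C_R = 0.5454).
Fraction of consumed R going to S: r_S/(r_S+r_T) = 0.4721.
C_S = 0.4721·C_{R0}·X = 0.4721×0.742×0.265 = 0.0928 mol·L⁻¹.

0.0928 mol·L⁻¹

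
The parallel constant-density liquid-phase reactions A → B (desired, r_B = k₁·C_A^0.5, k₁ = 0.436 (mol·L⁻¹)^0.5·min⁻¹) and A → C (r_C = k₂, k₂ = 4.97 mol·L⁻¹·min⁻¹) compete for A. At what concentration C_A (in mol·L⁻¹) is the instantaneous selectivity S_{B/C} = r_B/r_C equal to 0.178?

S_{B/C} = (k₁/k₂)·C_A^0.5 ⇒ C_A = (S·k₂/k₁)^(2).
= (0.178×4.97/0.436)^(2) = (2.029)^(2) = 4.12 mol·L⁻¹.

4.12 mol·L⁻¹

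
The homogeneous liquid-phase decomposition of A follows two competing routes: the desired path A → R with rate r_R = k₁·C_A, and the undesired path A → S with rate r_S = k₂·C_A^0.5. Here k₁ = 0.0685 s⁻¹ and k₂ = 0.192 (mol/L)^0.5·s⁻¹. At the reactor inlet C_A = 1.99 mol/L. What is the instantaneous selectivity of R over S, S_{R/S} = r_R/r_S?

0.503

S_{R/S} = r_R/r_S = (k₁·C_A)/(k₂·C_A^0.5) = (k₁/k₂)·C_A^0.5.
= (0.0685×1.990) / (0.192×1.990^0.5) = 0.1363/0.2708 = 0.503.
Since the desired path is higher order in A, keeping C_A high (PFR or concentrated feed) favours R.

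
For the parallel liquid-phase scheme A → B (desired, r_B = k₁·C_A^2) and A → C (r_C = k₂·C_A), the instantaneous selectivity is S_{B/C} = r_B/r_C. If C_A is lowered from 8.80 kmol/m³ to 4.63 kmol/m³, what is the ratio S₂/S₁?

S_{B/C} = (k₁/k₂)·C_A, so S₂/S₁ = (C_{A,2}/C_{A,1}).
= 4.63/8.80 = 0.526.

0.526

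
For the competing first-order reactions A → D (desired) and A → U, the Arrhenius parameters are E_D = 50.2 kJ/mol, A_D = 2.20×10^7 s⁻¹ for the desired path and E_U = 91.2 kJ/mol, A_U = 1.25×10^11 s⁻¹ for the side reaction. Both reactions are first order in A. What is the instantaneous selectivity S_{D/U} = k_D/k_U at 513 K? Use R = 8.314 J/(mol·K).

2.63

With equal orders, S_{D/U} = k_D/k_U = (A_D/A_U)·exp[(E_U−E_D)/(RT)].
(E_U−E_D)/(RT) = (91.2−50.2)×10³/(8.314×513) = 41000/4265 = 9.613.
k_D/k_U = (2.20×10^7/1.25×10^11)·exp(9.613) = 1.760×10^-4 × 14957 = 2.63.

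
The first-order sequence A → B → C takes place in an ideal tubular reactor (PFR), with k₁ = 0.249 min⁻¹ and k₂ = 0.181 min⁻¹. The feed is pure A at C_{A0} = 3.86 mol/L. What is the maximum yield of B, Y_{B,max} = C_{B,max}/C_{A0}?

For a first-order series the maximum intermediate yield is C_{B,max}/C_{A0} = (k₁/k₂)^[k₂/(k₂−k₁)].
= (0.249/0.181)^(0.181/(0.181−0.249)) = (1.376)^(-2.662) = 0.4278.

0.428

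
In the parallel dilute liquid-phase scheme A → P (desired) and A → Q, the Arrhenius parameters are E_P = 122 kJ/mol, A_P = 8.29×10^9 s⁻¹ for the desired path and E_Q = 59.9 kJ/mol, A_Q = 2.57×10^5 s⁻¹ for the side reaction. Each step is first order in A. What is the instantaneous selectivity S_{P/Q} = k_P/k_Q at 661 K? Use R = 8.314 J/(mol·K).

With equal orders, S_{P/Q} = k_P/k_Q = (A_P/A_Q)·exp[(E_Q−E_P)/(RT)].
(E_Q−E_P)/(RT) = (59.9−122)×10³/(8.314×661) = -62100/5496 = -11.30.
k_P/k_Q = (8.29×10^9/2.57×10^5)·exp(-11.30) = 32257 × 1.237×10^-5 = 0.399.
Since E_P > E_Q, raising the temperature improves selectivity toward P.

0.399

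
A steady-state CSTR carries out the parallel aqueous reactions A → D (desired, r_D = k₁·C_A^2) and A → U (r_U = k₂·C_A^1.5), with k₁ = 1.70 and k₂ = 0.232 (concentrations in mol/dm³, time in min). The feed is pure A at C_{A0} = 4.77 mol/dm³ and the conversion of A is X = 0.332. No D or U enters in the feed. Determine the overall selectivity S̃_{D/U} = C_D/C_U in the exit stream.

13.1

Exit C_A = C_{A0}(1−X) = 4.77×0.668 = 3.186 mol/dm³.
Rates in a CSTR are evaluated at the outlet concentration: r_D = 1.70×3.186^2 = 17.26, r_U = 0.232×3.186^1.5 = 1.320.
Overall selectivity = C_D/C_U = r_Dτ/(r_Uτ) = r_D/r_U = 13.1.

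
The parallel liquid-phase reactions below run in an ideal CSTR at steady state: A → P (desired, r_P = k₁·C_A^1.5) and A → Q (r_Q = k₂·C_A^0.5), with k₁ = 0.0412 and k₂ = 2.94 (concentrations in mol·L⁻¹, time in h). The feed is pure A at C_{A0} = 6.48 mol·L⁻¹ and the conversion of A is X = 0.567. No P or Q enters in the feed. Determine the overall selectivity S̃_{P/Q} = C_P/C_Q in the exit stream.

Exit C_A = C_{A0}(1−X) = 6.48×0.433 = 2.806 mol·L⁻¹.
Rates in a CSTR are evaluated at the outlet concentration: r_P = 0.0412×2.806^1.5 = 0.1936, r_Q = 2.94×2.806^0.5 = 4.925.
Overall selectivity = C_P/C_Q = r_Pτ/(r_Qτ) = r_P/r_Q = 0.0393.

0.0393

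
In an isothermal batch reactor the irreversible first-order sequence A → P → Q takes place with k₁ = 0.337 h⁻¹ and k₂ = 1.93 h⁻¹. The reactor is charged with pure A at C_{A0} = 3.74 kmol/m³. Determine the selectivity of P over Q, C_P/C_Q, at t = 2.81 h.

The intermediate concentration in a first-order A→B→C sequence is C_P = k₁C_{A0}(e^(−k₁t) − e^(−k₂t))/(k₂−k₁).
e^(−k₁t) = e^(−0.337×2.81) = e^(−0.9470) = 0.3879; e^(−k₂t) = e^(−5.423) = 0.004413.
C_P = 0.337×3.74/(1.93−0.337) × (0.3879−0.004413) = 0.7912×0.3835 = 0.3034 kmol/m³.
C_A = C_{A0}e^(−k₁t) = 1.451 kmol/m³, so C_Q = C_{A0}−C_A−C_P = 1.986 kmol/m³; C_P/C_Q = 0.153.

0.153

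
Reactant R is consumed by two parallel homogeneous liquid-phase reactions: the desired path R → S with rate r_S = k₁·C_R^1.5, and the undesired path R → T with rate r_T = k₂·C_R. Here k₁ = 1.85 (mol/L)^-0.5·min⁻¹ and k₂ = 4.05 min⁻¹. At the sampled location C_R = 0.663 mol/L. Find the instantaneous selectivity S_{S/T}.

0.372

S_{S/T} = r_S/r_T = (k₁·C_R^1.5)/(k₂·C_R) = (k₁/k₂)·C_R^0.5.
= (1.85×0.6630^1.5) / (4.05×0.6630) = 0.9987/2.685 = 0.372.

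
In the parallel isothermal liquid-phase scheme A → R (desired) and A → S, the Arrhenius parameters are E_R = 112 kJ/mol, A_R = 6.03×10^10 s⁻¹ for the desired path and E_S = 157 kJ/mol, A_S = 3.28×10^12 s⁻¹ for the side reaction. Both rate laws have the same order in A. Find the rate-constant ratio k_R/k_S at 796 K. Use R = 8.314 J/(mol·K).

16.5

With equal orders, S_{R/S} = k_R/k_S = (A_R/A_S)·exp[(E_S−E_R)/(RT)].
(E_S−E_R)/(RT) = (157−112)×10³/(8.314×796) = 45000/6618 = 6.800.
k_R/k_S = (6.03×10^10/3.28×10^12)·exp(6.800) = 0.01838 × 897.6 = 16.5.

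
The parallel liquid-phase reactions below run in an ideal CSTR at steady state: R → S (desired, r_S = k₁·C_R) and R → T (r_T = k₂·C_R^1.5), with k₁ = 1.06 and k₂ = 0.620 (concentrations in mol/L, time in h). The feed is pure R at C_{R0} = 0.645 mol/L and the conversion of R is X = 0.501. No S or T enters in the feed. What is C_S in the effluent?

0.243 mol/L

Exit C_R = C_{R0}(1−X) = 0.645×0.499 = 0.3219 mol/L.
A CSTR operates uniformly at the exit composition, giving r_S = 0.3412 and r_T = 0.1132 (each k·C_R^n at C_R = 0.3219).
Fraction of consumed R going to S: r_S/(r_S+r_T) = 0.7508.
C_S = 0.7508·C_{R0}·X = 0.7508×0.645×0.501 = 0.243 mol/L.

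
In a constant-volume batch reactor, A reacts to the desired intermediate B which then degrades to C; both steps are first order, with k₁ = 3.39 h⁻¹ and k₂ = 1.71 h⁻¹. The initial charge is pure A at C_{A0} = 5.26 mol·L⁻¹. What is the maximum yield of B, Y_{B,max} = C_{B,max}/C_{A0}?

At the optimum, C_{B,max}/C_{A0} = (k₁/k₂)^[k₂/(k₂−k₁)].
= (3.39/1.71)^(1.71/(1.71−3.39)) = (1.982)^(-1.018) = 0.4983.

0.498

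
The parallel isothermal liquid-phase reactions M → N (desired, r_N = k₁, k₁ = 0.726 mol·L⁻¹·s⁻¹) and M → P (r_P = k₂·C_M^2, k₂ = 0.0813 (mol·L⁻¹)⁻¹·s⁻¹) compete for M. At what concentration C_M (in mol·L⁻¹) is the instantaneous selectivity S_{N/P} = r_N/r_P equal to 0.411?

4.66 mol·L⁻¹

S_{N/P} = (k₁/k₂)·C_M^-2 ⇒ C_M = (S·k₂/k₁)^(-0.5).
= (0.411×0.0813/0.726)^(-0.5) = (0.04603)^(-0.5) = 4.66 mol·L⁻¹.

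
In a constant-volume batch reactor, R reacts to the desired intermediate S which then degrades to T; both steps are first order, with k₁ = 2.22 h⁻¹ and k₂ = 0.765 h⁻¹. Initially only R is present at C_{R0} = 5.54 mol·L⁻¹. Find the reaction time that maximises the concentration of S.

Setting dC_S/dt = 0 gives t_opt = ln(k₂/k₁)/(k₂−k₁).
= ln(0.765/2.22)/(0.765−2.22) = ln(0.3446)/-1.455 = -1.065/-1.455 = 0.732 h.

0.732 h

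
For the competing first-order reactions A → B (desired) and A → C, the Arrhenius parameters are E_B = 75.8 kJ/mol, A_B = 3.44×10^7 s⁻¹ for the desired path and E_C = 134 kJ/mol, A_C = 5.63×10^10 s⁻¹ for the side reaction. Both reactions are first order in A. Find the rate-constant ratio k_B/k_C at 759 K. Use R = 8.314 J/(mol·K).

6.19

Since both paths have the same order in A, the concentration cancels and S_{B/C} = k_B/k_C = (A_B/A_C)·exp[(E_C−E_B)/(RT)].
(E_C−E_B)/(RT) = (134−75.8)×10³/(8.314×759) = 58200/6310 = 9.223.
k_B/k_C = (3.44×10^7/5.63×10^10)·exp(9.223) = 6.110×10^-4 × 10127 = 6.19.
Since E_B < E_C, lowering the temperature improves selectivity toward B.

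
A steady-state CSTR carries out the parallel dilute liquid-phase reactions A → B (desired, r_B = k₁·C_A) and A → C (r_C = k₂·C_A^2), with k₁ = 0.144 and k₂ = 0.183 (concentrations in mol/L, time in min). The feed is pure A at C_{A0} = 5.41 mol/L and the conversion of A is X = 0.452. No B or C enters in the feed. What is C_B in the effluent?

0.513 mol/L

Exit C_A = C_{A0}(1−X) = 5.41×0.548 = 2.965 mol/L.
In a CSTR the entire volume is at exit conditions, so r_B = 0.144×2.965 = 0.4269 and r_C = 0.183×2.965^2 = 1.608.
Fraction of consumed A going to B: r_B/(r_B+r_C) = 0.2097.
C_B = 0.2097·C_{A0}·X = 0.2097×5.41×0.452 = 0.513 mol/L.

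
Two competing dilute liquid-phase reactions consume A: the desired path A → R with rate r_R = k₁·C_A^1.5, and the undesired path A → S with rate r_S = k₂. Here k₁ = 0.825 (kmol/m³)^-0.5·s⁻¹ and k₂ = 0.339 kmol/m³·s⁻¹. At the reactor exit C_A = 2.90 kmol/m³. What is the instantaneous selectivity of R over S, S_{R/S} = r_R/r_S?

S_{R/S} = r_R/r_S = (k₁·C_A^1.5)/(k₂) = (k₁/k₂)·C_A^1.5.
= (0.825×2.900^1.5) / (0.339) = 4.074/0.3390 = 12.0.

12.0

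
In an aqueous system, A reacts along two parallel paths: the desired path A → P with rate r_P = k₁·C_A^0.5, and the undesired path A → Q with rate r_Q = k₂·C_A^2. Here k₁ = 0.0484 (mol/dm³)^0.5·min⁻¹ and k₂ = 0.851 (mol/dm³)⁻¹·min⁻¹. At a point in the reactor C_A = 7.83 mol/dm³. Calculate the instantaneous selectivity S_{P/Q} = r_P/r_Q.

0.00260

S_{P/Q} = r_P/r_Q = (k₁·C_A^0.5)/(k₂·C_A^2) = (k₁/k₂)·C_A^-1.5.
= (0.0484×7.830^0.5) / (0.851×7.830^2) = 0.1354/52.17 = 0.00260.
The undesired path is higher order in A, so low C_A (CSTR or dilute feed) favours P.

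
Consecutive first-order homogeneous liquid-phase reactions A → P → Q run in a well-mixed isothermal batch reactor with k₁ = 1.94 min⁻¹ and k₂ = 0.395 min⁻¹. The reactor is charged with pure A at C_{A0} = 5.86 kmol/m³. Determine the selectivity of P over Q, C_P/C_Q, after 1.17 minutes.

The intermediate concentration in a first-order A→B→C sequence is C_P = k₁C_{A0}(e^(−k₁t) − e^(−k₂t))/(k₂−k₁).
e^(−k₁t) = e^(−1.94×1.17) = e^(−2.270) = 0.1033; e^(−k₂t) = e^(−0.4622) = 0.6299.
C_P = 1.94×5.86/(0.395−1.94) × (0.1033−0.6299) = (-7.358)×(-0.5266) = 3.875 kmol/m³.
C_A = C_{A0}e^(−k₁t) = 0.6055 kmol/m³, so C_Q = C_{A0}−C_A−C_P = 1.380 kmol/m³; C_P/C_Q = 2.81.

2.81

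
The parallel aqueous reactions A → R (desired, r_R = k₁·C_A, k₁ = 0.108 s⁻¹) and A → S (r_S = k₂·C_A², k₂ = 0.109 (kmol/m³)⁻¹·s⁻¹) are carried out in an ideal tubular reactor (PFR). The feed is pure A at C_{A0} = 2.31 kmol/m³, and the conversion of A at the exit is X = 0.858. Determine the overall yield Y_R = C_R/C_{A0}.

0.394

C_A = C_{A0}(1−X) = 0.3280 kmol/m³.
Along a PFR/batch, dC_R/dC_A = −r_R/(r_R+r_S) = −k₁/(k₁+k₂·C_A).
Integrating from C_{A0} to C_A: C_R = (0.108/0.109)·ln[(0.108+0.109·2.31)/(0.108+0.109·0.328)] = 0.9908·ln(0.3598/0.1438) = 0.9090 kmol/m³.
Y_R = C_R/C_{A0} = 0.9090/2.31 = 0.394.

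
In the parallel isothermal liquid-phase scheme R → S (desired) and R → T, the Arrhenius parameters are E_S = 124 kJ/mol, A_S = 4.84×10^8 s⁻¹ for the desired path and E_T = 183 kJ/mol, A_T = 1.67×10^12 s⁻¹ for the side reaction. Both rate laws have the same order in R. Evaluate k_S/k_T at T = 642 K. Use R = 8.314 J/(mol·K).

k_S/k_T = (A_S/A_T)·exp[−(E_S−E_T)/(RT)] = (A_S/A_T)·exp[(E_T−E_S)/(RT)].
(E_T−E_S)/(RT) = (183−124)×10³/(8.314×642) = 59000/5338 = 11.05.
k_S/k_T = (4.84×10^8/1.67×10^12)·exp(11.05) = 2.898×10^-4 × 63176 = 18.3.

18.3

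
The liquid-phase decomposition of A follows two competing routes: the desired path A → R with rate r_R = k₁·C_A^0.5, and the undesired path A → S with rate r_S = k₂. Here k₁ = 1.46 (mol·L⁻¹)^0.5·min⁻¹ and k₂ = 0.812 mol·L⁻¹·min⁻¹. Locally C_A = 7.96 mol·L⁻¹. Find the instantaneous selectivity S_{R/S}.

5.07

S_{R/S} = r_R/r_S = (k₁·C_A^0.5)/(k₂) = (k₁/k₂)·C_A^0.5.
= (1.46×7.960^0.5) / (0.812) = 4.119/0.8120 = 5.07.
Since the desired path is higher order in A, keeping C_A high (PFR or concentrated feed) favours R.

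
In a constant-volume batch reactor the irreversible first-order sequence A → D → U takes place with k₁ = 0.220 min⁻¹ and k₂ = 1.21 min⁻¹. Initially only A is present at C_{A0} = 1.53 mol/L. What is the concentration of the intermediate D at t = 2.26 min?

0.185 mol/L

The intermediate concentration in a first-order A→B→C sequence is C_D = k₁C_{A0}(e^(−k₁t) − e^(−k₂t))/(k₂−k₁).
e^(−k₁t) = e^(−0.220×2.26) = e^(−0.4972) = 0.6082; e^(−k₂t) = e^(−2.735) = 0.06492.
C_D = 0.220×1.53/(1.21−0.220) × (0.6082−0.06492) = 0.3400×0.5433 = 0.1847 mol/L.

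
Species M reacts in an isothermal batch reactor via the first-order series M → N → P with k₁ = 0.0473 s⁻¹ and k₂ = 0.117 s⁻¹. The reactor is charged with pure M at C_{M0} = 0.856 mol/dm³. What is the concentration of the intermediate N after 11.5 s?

The intermediate concentration in a first-order A→B→C sequence is C_N = k₁C_{M0}(e^(−k₁t) − e^(−k₂t))/(k₂−k₁).
e^(−k₁t) = e^(−0.0473×11.5) = e^(−0.5440) = 0.5805; e^(−k₂t) = e^(−1.346) = 0.2604.
C_N = 0.0473×0.856/(0.117−0.0473) × (0.5805−0.2604) = 0.5809×0.3200 = 0.1859 mol/dm³.

0.186 mol/dm³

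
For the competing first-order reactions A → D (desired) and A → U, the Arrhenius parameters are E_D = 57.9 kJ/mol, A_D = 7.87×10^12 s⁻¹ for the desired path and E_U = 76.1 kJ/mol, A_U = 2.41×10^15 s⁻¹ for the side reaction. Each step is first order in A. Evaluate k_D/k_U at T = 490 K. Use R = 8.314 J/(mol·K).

0.285

Since both paths have the same order in A, the concentration cancels and S_{D/U} = k_D/k_U = (A_D/A_U)·exp[(E_U−E_D)/(RT)].
(E_U−E_D)/(RT) = (76.1−57.9)×10³/(8.314×490) = 18200/4074 = 4.468.
k_D/k_U = (7.87×10^12/2.41×10^15)·exp(4.468) = 0.003266 × 87.14 = 0.285.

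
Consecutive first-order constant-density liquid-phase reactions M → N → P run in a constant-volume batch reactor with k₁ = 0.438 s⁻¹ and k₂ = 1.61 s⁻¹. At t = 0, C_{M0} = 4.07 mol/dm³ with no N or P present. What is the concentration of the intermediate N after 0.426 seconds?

0.496 mol/dm³

The intermediate concentration in a first-order A→B→C sequence is C_N = k₁C_{M0}(e^(−k₁t) − e^(−k₂t))/(k₂−k₁).
e^(−k₁t) = e^(−0.438×0.426) = e^(−0.1866) = 0.8298; e^(−k₂t) = e^(−0.6859) = 0.5037.
C_N = 0.438×4.07/(1.61−0.438) × (0.8298−0.5037) = 1.521×0.3261 = 0.4961 mol/dm³.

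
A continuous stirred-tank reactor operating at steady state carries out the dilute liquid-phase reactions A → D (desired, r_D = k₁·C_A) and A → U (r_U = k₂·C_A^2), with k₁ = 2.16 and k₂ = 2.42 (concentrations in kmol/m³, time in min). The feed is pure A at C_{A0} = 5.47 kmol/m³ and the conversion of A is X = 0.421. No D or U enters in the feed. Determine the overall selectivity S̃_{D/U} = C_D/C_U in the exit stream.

Exit C_A = C_{A0}(1−X) = 5.47×0.579 = 3.167 kmol/m³.
A CSTR operates uniformly at the exit composition, giving r_D = 6.841 and r_U = 24.27 (each k·C_A^n at C_A = 3.167).
Overall selectivity = C_D/C_U = r_Dτ/(r_Uτ) = r_D/r_U = 0.282.

0.282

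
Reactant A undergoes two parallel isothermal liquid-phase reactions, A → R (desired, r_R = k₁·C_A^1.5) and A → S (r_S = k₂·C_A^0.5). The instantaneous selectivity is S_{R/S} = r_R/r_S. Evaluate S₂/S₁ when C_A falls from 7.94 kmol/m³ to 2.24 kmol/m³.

S_{R/S} = (k₁/k₂)·C_A, so S₂/S₁ = (C_{A,2}/C_{A,1}).
= 2.24/7.94 = 0.282.
Selectivity toward R falls as C_A falls — high-concentration operation is favoured.

0.282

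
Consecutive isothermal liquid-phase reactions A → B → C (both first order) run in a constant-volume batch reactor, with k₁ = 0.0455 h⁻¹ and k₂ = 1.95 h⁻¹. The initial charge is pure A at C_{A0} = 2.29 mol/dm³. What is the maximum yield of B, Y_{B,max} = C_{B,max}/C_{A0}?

For a first-order series the maximum intermediate yield is C_{B,max}/C_{A0} = (k₁/k₂)^[k₂/(k₂−k₁)].
= (0.0455/1.95)^(1.95/(1.95−0.0455)) = (0.02333)^(1.024) = 0.02133.

0.0213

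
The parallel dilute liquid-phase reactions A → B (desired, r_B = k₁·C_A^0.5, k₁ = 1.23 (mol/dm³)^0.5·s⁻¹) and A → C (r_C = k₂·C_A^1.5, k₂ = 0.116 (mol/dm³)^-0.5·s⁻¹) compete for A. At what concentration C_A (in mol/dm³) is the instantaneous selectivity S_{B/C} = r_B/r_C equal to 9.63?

1.10 mol/dm³

S_{B/C} = (k₁/k₂)·C_A⁻¹ ⇒ C_A = (S·k₂/k₁)^(-1).
= (9.63×0.116/1.23)^(-1) = (0.9082)^(-1) = 1.10 mol/dm³.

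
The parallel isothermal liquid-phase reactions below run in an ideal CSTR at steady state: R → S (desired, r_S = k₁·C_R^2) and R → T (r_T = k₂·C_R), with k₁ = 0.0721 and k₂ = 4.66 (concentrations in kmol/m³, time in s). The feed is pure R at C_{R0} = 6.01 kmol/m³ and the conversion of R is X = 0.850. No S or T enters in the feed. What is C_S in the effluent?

0.0703 kmol/m³

Exit C_R = C_{R0}(1−X) = 6.01×0.150 = 0.9015 kmol/m³.
A CSTR operates uniformly at the exit composition, giving r_S = 0.05860 and r_T = 4.201 (each k·C_R^n at C_R = 0.9015).
Fraction of consumed R going to S: r_S/(r_S+r_T) = 0.01376.
C_S = 0.01376·C_{R0}·X = 0.01376×6.01×0.850 = 0.0703 kmol/m³.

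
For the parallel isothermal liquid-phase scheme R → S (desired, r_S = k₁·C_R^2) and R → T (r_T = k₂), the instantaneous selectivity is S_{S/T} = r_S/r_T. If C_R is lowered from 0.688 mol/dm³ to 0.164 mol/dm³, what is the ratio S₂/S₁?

S_{S/T} = (k₁/k₂)·C_R^2, so S₂/S₁ = (C_{R,2}/C_{R,1})^2.
= (0.164/0.688)^2 = (0.2384)^2 = 0.0568.

0.0568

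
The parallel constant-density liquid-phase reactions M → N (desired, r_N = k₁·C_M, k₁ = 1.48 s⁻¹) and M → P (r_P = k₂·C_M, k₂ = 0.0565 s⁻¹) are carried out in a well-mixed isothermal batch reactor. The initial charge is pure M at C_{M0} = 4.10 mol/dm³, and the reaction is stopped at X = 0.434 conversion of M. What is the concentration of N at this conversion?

C_M = C_{M0}(1−X) = 2.321 mol/dm³.
Both paths are first order in M, so the instantaneous fraction to N is constant: dC_N/d(−C_M) = k₁/(k₁+k₂) = 0.9632.
C_N = 0.9632·(C_{M0}−C_M) = 0.9632×1.779 = 1.71 mol/dm³.

1.71 mol/dm³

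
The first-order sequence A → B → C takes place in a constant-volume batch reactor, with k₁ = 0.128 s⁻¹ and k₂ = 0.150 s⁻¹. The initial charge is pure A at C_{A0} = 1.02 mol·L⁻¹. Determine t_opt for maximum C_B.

7.21 s

The intermediate peaks when r₁ = r₂, i.e. k₁e^(−k₁t) = k₂e^(−k₂t), giving t_opt = ln(k₂/k₁)/(k₂−k₁).
= ln(0.150/0.128)/(0.150−0.128) = ln(1.172)/0.02200 = 0.1586/0.02200 = 7.21 s.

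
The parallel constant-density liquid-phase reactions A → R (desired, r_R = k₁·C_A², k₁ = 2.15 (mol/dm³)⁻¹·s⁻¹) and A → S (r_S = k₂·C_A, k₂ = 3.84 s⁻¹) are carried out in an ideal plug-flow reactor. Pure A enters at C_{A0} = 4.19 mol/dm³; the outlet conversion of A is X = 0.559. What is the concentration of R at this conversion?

1.45 mol/dm³

C_A = C_{A0}(1−X) = 1.848 mol/dm³.
Along a PFR/batch, dC_S/dC_A = −r_S/(r_R+r_S) = −k₂/(k₂+k₁·C_A).
Integrating from C_{A0} to C_A: C_S = (3.84/2.15)·ln[(3.84+2.15·4.19)/(3.84+2.15·1.85)] = 1.786·ln(12.85/7.813) = 0.8885 mol/dm³.
Then C_R = (C_{A0}−C_A) − C_S = 2.342 − 0.8885 = 1.454 mol/dm³.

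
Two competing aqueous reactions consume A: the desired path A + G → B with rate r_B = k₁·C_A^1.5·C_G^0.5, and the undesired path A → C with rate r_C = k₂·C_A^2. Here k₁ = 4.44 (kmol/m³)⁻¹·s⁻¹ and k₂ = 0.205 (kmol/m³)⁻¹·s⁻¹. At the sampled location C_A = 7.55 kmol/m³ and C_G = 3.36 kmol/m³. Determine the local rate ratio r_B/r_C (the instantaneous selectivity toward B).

S_{B/C} = r_B/r_C = (k₁·C_A^1.5·C_G^0.5)/(k₂·C_A^2) = (k₁/k₂)·C_A^-0.5·C_G^0.5.
= (4.44×7.550^1.5×3.360^0.5) / (0.205×7.550^2) = 168.8/11.69 = 14.4.
The undesired path is higher order in A, so low C_A (CSTR or dilute feed) favours B.

14.4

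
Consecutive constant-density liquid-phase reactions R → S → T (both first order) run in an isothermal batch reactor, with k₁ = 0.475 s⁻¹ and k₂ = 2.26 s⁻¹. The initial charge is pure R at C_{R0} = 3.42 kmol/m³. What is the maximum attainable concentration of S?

0.475 kmol/m³

Evaluating C_S at t_opt = ln(k₂/k₁)/(k₂−k₁) gives C_{S,max}/C_{R0} = (k₁/k₂)^[k₂/(k₂−k₁)].
= (0.475/2.26)^(2.26/(2.26−0.475)) = (0.2102)^(1.266) = 0.1388.
C_{S,max} = 0.1388×3.42 = 0.475 kmol/m³.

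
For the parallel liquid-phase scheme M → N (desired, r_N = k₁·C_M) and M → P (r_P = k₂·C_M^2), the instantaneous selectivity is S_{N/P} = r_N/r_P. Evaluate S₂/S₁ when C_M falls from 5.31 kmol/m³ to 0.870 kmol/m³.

S_{N/P} = (k₁/k₂)·C_M⁻¹, so S₂/S₁ = (C_{M,2}/C_{M,1})⁻¹.
= 5.31/0.870 = 6.10.

6.10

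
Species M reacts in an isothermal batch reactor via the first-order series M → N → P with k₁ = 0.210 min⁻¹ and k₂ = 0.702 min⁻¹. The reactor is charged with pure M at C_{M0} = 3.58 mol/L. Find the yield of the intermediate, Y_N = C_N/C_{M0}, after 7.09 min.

0.0934

The intermediate concentration in a first-order A→B→C sequence is C_N = k₁C_{M0}(e^(−k₁t) − e^(−k₂t))/(k₂−k₁).
e^(−k₁t) = e^(−0.210×7.09) = e^(−1.489) = 0.2256; e^(−k₂t) = e^(−4.977) = 0.006893.
C_N = 0.210×3.58/(0.702−0.210) × (0.2256−0.006893) = 1.528×0.2187 = 0.3342 mol/L.
Y_N = C_N/C_{M0} = 0.3342/3.58 = 0.0934.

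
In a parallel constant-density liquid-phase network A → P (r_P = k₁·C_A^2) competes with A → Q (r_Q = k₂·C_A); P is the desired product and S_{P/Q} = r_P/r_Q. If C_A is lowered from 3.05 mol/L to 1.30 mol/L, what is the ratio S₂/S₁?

S_{P/Q} = (k₁/k₂)·C_A, so S₂/S₁ = (C_{A,2}/C_{A,1}).
= 1.30/3.05 = 0.426.

0.426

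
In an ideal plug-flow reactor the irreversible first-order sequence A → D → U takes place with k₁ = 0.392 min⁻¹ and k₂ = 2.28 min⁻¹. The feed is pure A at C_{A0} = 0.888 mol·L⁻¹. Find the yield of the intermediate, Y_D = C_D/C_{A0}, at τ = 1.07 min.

0.118

Solving the coupled first-order balances gives C_D(τ) = [k₁/(k₂−k₁)]·C_{A0}·(e^(−k₁τ) − e^(−k₂τ)).
e^(−k₁τ) = e^(−0.392×1.07) = e^(−0.4194) = 0.6574; e^(−k₂τ) = e^(−2.440) = 0.08720.
C_D = 0.392×0.888/(2.28−0.392) × (0.6574−0.08720) = 0.1844×0.5702 = 0.1051 mol·L⁻¹.
Y_D = C_D/C_{A0} = 0.1051/0.888 = 0.118.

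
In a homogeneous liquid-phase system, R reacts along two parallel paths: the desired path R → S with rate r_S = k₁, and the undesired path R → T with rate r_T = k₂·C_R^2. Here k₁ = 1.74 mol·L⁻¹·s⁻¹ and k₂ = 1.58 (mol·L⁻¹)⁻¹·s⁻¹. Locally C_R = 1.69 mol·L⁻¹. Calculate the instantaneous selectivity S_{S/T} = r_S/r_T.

S_{S/T} = r_S/r_T = (k₁)/(k₂·C_R^2) = (k₁/k₂)·C_R^-2.
= (1.74) / (1.58×1.690^2) = 1.740/4.513 = 0.386.
The undesired path is higher order in R, so low C_R (CSTR or dilute feed) favours S.

0.386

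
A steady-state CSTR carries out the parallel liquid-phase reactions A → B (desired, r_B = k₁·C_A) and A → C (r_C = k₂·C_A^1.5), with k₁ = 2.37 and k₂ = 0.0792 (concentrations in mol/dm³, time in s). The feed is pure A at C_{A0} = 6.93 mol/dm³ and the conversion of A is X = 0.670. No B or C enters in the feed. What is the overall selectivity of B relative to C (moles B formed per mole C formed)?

19.8

Exit C_A = C_{A0}(1−X) = 6.93×0.330 = 2.287 mol/dm³.
Rates in a CSTR are evaluated at the outlet concentration: r_B = 2.37×2.287 = 5.420, r_C = 0.0792×2.287^1.5 = 0.2739.
Overall selectivity = C_B/C_C = r_Bτ/(r_Cτ) = r_B/r_C = 19.8.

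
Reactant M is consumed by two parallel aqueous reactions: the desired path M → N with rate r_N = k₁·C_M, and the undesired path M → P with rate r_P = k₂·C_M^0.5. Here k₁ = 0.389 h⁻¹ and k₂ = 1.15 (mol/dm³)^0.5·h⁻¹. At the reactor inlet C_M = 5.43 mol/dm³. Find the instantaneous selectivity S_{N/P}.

0.788

S_{N/P} = r_N/r_P = (k₁·C_M)/(k₂·C_M^0.5) = (k₁/k₂)·C_M^0.5.
= (0.389×5.430) / (1.15×5.430^0.5) = 2.112/2.680 = 0.788.
Since the desired path is higher order in M, keeping C_M high (PFR or concentrated feed) favours N.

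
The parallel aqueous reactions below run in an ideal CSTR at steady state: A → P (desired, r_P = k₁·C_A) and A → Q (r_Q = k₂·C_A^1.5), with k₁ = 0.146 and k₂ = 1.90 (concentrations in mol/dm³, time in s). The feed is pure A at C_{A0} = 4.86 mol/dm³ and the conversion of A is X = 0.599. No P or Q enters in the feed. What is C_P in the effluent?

Exit C_A = C_{A0}(1−X) = 4.86×0.401 = 1.949 mol/dm³.
Rates in a CSTR are evaluated at the outlet concentration: r_P = 0.146×1.949 = 0.2845, r_Q = 1.90×1.949^1.5 = 5.169.
Fraction of consumed A going to P: r_P/(r_P+r_Q) = 0.05217.
C_P = 0.05217·C_{A0}·X = 0.05217×4.86×0.599 = 0.152 mol/dm³.

0.152 mol/dm³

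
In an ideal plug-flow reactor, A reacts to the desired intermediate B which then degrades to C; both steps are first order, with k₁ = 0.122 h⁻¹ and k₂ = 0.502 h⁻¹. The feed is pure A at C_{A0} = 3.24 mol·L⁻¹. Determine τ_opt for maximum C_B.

3.72 h

For first-order series the maximum of C_B occurs at τ_opt = ln(k₂/k₁)/(k₂−k₁).
= ln(0.502/0.122)/(0.502−0.122) = ln(4.115)/0.3800 = 1.415/0.3800 = 3.72 h.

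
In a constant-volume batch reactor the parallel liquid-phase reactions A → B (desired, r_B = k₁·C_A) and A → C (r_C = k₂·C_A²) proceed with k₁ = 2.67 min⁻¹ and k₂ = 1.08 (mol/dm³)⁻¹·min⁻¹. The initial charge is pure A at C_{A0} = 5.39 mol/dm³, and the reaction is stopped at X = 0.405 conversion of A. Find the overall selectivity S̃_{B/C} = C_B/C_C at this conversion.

C_A = C_{A0}(1−X) = 3.207 mol/dm³.
Along a PFR/batch, dC_B/dC_A = −r_B/(r_B+r_C) = −k₁/(k₁+k₂·C_A).
Integrating from C_{A0} to C_A: C_B = (2.67/1.08)·ln[(2.67+1.08·5.39)/(2.67+1.08·3.21)] = 2.472·ln(8.491/6.134) = 0.8041 mol/dm³.
C_C = (C_{A0}−C_A)−C_B = 1.379 mol/dm³; S̃_{B/C} = 0.8041/1.379 = 0.583.

0.583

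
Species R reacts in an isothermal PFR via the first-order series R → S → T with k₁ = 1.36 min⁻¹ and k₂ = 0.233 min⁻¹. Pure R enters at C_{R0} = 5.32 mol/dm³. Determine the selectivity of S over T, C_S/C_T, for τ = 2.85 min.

1.56

The intermediate concentration in a first-order A→B→C sequence is C_S = k₁C_{R0}(e^(−k₁τ) − e^(−k₂τ))/(k₂−k₁).
e^(−k₁τ) = e^(−1.36×2.85) = e^(−3.876) = 0.02073; e^(−k₂τ) = e^(−0.6641) = 0.5148.
C_S = 1.36×5.32/(0.233−1.36) × (0.02073−0.5148) = (-6.420)×(-0.4940) = 3.172 mol/dm³.
C_R = C_{R0}e^(−k₁τ) = 0.1103 mol/dm³, so C_T = C_{R0}−C_R−C_S = 2.038 mol/dm³; C_S/C_T = 1.56.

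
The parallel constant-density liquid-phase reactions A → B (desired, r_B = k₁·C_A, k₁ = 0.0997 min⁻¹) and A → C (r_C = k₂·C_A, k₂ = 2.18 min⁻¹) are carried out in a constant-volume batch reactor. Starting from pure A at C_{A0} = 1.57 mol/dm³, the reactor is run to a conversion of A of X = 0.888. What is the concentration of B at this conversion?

0.0610 mol/dm³

C_A = C_{A0}(1−X) = 0.1758 mol/dm³.
Both paths are first order in A, so the instantaneous fraction to B is constant: dC_B/d(−C_A) = k₁/(k₁+k₂) = 0.04373.
C_B = 0.04373·(C_{A0}−C_A) = 0.04373×1.394 = 0.0610 mol/dm³.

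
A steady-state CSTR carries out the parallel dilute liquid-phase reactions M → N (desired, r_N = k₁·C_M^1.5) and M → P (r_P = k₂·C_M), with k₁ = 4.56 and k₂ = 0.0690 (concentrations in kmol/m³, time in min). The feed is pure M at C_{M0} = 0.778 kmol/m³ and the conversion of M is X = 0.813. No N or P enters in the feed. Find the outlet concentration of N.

0.608 kmol/m³

Exit C_M = C_{M0}(1−X) = 0.778×0.187 = 0.1455 kmol/m³.
A CSTR operates uniformly at the exit composition, giving r_N = 0.2530 and r_P = 0.01004 (each k·C_M^n at C_M = 0.1455).
Fraction of consumed M going to N: r_N/(r_N+r_P) = 0.9618.
C_N = 0.9618·C_{M0}·X = 0.9618×0.778×0.813 = 0.608 kmol/m³.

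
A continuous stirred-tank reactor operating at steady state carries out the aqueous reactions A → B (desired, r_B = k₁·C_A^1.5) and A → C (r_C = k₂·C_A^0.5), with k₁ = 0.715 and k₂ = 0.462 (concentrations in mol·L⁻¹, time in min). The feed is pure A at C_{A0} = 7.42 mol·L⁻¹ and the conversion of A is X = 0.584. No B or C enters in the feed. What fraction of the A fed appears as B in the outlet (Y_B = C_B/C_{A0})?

Exit C_A = C_{A0}(1−X) = 7.42×0.416 = 3.087 mol·L⁻¹.
In a CSTR the entire volume is at exit conditions, so r_B = 0.715×3.087^1.5 = 3.878 and r_C = 0.462×3.087^0.5 = 0.8117.
Fraction of consumed A going to B: r_B/(r_B+r_C) = 0.8269.
C_B = 0.8269·C_{A0}·X = 0.8269×7.42×0.584 = 3.58 mol·L⁻¹; Y_B = C_B/C_{A0} = 0.483.

0.483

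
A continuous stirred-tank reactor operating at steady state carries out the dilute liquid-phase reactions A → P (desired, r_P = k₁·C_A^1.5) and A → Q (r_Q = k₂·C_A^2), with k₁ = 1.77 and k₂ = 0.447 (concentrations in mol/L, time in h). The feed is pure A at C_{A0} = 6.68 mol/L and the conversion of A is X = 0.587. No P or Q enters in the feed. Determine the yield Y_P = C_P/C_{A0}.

Exit C_A = C_{A0}(1−X) = 6.68×0.413 = 2.759 mol/L.
Rates in a CSTR are evaluated at the outlet concentration: r_P = 1.77×2.759^1.5 = 8.111, r_Q = 0.447×2.759^2 = 3.402.
Fraction of consumed A going to P: r_P/(r_P+r_Q) = 0.7045.
C_P = 0.7045·C_{A0}·X = 0.7045×6.68×0.587 = 2.76 mol/L; Y_P = C_P/C_{A0} = 0.414.

0.414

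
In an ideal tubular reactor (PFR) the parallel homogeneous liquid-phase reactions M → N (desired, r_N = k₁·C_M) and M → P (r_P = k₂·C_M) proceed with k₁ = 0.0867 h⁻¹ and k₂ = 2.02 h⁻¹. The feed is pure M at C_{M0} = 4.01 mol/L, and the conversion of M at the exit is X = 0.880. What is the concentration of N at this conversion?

0.145 mol/L

C_M = C_{M0}(1−X) = 0.4812 mol/L.
Both paths are first order in M, so the instantaneous fraction to N is constant: dC_N/d(−C_M) = k₁/(k₁+k₂) = 0.04115.
C_N = 0.04115·(C_{M0}−C_M) = 0.04115×3.529 = 0.145 mol/L.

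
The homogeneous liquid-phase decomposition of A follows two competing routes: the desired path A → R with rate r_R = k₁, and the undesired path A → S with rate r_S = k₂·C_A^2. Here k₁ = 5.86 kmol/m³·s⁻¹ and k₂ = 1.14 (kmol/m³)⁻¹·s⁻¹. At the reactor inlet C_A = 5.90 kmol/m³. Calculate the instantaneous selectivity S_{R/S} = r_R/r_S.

0.148

S_{R/S} = r_R/r_S = (k₁)/(k₂·C_A^2) = (k₁/k₂)·C_A^-2.
= (5.86) / (1.14×5.900^2) = 5.860/39.68 = 0.148.
The undesired path is higher order in A, so low C_A (CSTR or dilute feed) favours R.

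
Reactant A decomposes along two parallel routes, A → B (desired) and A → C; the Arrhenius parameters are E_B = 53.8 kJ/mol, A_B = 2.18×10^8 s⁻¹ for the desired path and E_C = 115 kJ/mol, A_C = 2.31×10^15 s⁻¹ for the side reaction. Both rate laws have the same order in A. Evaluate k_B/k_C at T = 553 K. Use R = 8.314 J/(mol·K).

0.0570

k_B/k_C = (A_B/A_C)·exp[−(E_B−E_C)/(RT)] = (A_B/A_C)·exp[(E_C−E_B)/(RT)].
(E_C−E_B)/(RT) = (115−53.8)×10³/(8.314×553) = 61200/4598 = 13.31.
k_B/k_C = (2.18×10^8/2.31×10^15)·exp(13.31) = 9.437×10^-8 × 6.039×10^5 = 0.0570.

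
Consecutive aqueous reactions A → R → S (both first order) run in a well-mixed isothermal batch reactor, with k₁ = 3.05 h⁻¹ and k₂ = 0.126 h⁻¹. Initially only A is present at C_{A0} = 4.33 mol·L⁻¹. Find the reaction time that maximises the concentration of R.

1.09 h

Setting dC_R/dt = 0 gives t_opt = ln(k₂/k₁)/(k₂−k₁).
= ln(0.126/3.05)/(0.126−3.05) = ln(0.04131)/-2.924 = -3.187/-2.924 = 1.09 h.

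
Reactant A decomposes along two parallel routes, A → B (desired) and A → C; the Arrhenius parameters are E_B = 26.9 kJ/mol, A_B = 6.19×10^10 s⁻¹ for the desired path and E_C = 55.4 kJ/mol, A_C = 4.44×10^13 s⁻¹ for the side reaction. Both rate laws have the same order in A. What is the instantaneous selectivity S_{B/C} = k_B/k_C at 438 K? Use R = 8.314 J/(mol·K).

Since both paths have the same order in A, the concentration cancels and S_{B/C} = k_B/k_C = (A_B/A_C)·exp[(E_C−E_B)/(RT)].
(E_C−E_B)/(RT) = (55.4−26.9)×10³/(8.314×438) = 28500/3642 = 7.826.
k_B/k_C = (6.19×10^10/4.44×10^13)·exp(7.826) = 0.001394 × 2506 = 3.49.

3.49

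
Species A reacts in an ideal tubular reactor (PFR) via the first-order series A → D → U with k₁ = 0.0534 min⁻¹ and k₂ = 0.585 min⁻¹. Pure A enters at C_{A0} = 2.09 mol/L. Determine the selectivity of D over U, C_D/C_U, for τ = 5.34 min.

The intermediate concentration in a first-order A→B→C sequence is C_D = k₁C_{A0}(e^(−k₁τ) − e^(−k₂τ))/(k₂−k₁).
e^(−k₁τ) = e^(−0.0534×5.34) = e^(−0.2852) = 0.7519; e^(−k₂τ) = e^(−3.124) = 0.04399.
C_D = 0.0534×2.09/(0.585−0.0534) × (0.7519−0.04399) = 0.2099×0.7079 = 0.1486 mol/L.
C_A = C_{A0}e^(−k₁τ) = 1.571 mol/L, so C_U = C_{A0}−C_A−C_D = 0.3699 mol/L; C_D/C_U = 0.402.

0.402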